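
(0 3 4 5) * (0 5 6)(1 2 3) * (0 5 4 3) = (0 1 2)(4 6 5)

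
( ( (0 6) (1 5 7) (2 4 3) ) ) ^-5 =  (0 6) (1 5 7) (2 4 3) 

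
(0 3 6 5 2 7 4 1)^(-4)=(0 2)(1 5)(3 7)(4 6)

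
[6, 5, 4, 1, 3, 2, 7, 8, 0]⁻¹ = [8, 3, 5, 4, 2, 1, 0, 6, 7]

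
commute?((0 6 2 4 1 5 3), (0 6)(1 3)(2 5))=no:(0 6 2 4 1 5 3) * (0 6)(1 3)(2 5)=(1 2 4 3 6 5), (0 6)(1 3)(2 5) * (0 6 2 4 1 5 3)=(0 2 3 5 4 1)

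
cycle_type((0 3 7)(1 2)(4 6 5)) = 2.3^2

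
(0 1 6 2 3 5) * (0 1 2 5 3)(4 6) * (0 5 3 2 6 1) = (0 6 3 2 5)(1 4)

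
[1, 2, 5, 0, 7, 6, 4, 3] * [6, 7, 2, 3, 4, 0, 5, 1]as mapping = [0→7, 1→2, 2→0, 3→6, 4→1, 5→5, 6→4, 7→3]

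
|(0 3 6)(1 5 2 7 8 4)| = 6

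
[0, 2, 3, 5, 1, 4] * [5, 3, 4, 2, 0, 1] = [5, 4, 2, 1, 3, 0]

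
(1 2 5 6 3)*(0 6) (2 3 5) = (0 6 5) (1 3) 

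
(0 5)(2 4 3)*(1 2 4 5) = (0 1 2 5)(3 4)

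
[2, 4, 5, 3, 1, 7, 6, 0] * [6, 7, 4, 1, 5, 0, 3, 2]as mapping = [0→4, 1→5, 2→0, 3→1, 4→7, 5→2, 6→3, 7→6]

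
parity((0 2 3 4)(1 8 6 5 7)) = odd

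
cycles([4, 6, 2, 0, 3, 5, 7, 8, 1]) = (0 4 3)(1 6 7 8)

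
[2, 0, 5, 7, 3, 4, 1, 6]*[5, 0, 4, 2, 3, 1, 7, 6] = [4, 5, 1, 6, 2, 3, 0, 7]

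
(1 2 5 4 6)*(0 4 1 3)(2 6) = (0 4 2 5 1 6 3)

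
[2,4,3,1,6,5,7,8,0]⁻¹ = [8,3,0,2,1,5,4,6,7]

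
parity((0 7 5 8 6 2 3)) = even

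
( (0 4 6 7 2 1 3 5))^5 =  (0 1 6 5 2 4 3 7)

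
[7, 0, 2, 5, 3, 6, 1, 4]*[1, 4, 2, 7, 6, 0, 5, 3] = [3, 1, 2, 0, 7, 5, 4, 6]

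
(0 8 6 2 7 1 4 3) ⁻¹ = (0 3 4 1 7 2 6 8) 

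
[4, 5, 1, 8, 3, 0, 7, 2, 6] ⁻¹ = [5, 2, 7, 4, 0, 1, 8, 6, 3] 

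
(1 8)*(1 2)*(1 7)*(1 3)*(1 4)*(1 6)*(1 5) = (1 8 2 7 3 4 6 5)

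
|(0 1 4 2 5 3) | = 6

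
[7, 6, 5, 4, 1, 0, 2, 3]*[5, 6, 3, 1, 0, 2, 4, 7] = [7, 4, 2, 0, 6, 5, 3, 1]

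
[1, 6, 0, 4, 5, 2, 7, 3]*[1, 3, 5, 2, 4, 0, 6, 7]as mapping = [0→3, 1→6, 2→1, 3→4, 4→0, 5→5, 6→7, 7→2]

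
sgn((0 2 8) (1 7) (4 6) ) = 1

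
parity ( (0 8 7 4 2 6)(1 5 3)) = odd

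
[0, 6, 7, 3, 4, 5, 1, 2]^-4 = [0, 1, 2, 3, 4, 5, 6, 7]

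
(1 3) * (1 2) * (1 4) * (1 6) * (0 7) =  (0 7)(1 3 2 4 6)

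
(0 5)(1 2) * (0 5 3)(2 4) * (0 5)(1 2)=(0 3 5)(1 4)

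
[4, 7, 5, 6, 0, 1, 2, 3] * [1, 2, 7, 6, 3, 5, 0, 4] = [3, 4, 5, 0, 1, 2, 7, 6]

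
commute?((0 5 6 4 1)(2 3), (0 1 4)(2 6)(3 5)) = no:(0 5 6 4 1)(2 3) * (0 1 4)(2 6)(3 5) = (0 3 6)(2 5), (0 1 4)(2 6)(3 5) * (0 5 6 4 1)(2 3) = (2 4 5)(3 6)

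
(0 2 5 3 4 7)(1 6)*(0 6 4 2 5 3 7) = (0 5 7 6 1 4)(2 3)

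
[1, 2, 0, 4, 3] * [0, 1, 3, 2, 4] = [1, 3, 0, 4, 2]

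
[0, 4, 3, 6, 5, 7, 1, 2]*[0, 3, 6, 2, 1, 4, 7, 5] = [0, 1, 2, 7, 4, 5, 3, 6]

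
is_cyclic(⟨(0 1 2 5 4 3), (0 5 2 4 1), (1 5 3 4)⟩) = no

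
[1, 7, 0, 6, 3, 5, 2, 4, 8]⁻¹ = [2, 0, 6, 4, 7, 5, 3, 1, 8]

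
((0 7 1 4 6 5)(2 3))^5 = (0 5 6 4 1 7)(2 3)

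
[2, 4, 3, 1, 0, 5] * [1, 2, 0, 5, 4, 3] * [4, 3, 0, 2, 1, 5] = [4, 1, 5, 0, 3, 2]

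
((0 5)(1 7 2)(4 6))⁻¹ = (0 5)(1 2 7)(4 6)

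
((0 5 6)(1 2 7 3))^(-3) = (1 2 7 3)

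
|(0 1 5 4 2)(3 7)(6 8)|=10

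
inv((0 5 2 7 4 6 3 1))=(0 1 3 6 4 7 2 5)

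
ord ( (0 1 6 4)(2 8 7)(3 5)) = 12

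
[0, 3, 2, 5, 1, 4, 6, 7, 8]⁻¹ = [0, 4, 2, 1, 5, 3, 6, 7, 8]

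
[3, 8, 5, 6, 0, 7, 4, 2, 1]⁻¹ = [4, 8, 7, 0, 6, 2, 3, 5, 1]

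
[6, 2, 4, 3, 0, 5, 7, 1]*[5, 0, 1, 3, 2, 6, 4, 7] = [4, 1, 2, 3, 5, 6, 7, 0]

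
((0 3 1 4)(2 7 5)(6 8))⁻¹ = (0 4 1 3)(2 5 7)(6 8)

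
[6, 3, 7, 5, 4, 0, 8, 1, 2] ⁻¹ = [5, 7, 8, 1, 4, 3, 0, 2, 6] 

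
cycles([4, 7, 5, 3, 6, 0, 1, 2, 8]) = (0 4 6 1 7 2 5)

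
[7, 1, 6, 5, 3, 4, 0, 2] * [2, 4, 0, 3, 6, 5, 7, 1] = [1, 4, 7, 5, 3, 6, 2, 0]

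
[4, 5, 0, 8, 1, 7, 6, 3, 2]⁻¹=[2, 4, 8, 7, 0, 1, 6, 5, 3]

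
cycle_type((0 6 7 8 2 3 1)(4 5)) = 2.7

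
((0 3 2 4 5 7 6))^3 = (0 4 6 2 7 3 5)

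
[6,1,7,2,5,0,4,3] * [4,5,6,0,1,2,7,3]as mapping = [0→7,1→5,2→3,3→6,4→2,5→4,6→1,7→0]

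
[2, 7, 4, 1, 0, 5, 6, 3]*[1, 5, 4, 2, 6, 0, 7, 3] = [4, 3, 6, 5, 1, 0, 7, 2]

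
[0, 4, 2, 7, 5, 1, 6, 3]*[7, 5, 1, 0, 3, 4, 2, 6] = [7, 3, 1, 6, 4, 5, 2, 0]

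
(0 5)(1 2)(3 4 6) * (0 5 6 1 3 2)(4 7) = (0 6 2 3 7 4 1)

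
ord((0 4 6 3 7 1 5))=7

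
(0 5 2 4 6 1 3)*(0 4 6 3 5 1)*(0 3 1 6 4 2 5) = (0 6 3 2 4 1) 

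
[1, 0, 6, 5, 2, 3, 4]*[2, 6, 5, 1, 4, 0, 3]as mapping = [0→6, 1→2, 2→3, 3→0, 4→5, 5→1, 6→4]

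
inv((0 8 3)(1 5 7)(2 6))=(0 3 8)(1 7 5)(2 6)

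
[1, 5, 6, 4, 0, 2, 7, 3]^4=[6, 7, 4, 5, 2, 3, 0, 1]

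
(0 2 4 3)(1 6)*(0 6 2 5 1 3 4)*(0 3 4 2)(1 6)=(0 5 6 4 2 3 1)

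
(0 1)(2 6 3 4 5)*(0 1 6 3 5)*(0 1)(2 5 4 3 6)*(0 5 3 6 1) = (0 2 1 5 3 6 4)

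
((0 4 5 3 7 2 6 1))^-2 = (0 6 7 5)(1 2 3 4)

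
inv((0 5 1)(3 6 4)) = (0 1 5)(3 4 6)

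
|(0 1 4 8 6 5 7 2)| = 8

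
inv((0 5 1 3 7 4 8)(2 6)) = (0 8 4 7 3 1 5)(2 6)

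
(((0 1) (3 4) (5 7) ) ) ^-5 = (0 1) (3 4) (5 7) 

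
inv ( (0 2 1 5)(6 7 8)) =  (0 5 1 2)(6 8 7)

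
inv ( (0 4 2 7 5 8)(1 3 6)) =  (0 8 5 7 2 4)(1 6 3)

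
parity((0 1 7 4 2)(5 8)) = odd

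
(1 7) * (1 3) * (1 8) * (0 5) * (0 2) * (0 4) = (0 5 2 4)(1 7 3 8)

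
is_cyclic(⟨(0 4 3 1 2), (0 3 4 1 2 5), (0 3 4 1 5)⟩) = no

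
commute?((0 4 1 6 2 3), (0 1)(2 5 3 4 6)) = no:(0 4 1 6 2 3)*(0 1)(2 5 3 4 6) = (0 6 5 3 1 2 4), (0 1)(2 5 3 4 6)*(0 4 1 6 2 3) = (0 6 3 1 4 2 5)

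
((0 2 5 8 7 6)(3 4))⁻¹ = (0 6 7 8 5 2)(3 4)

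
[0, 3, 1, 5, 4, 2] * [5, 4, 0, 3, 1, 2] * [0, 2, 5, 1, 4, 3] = [3, 1, 4, 5, 2, 0]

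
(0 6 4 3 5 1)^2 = (0 4 5)(1 6 3)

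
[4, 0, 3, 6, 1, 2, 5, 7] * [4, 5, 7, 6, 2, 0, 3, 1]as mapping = [0→2, 1→4, 2→6, 3→3, 4→5, 5→7, 6→0, 7→1]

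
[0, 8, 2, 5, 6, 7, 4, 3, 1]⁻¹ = [0, 8, 2, 7, 6, 3, 4, 5, 1]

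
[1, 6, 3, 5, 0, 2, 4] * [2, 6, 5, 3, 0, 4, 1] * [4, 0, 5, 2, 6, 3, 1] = [1, 0, 2, 6, 5, 3, 4]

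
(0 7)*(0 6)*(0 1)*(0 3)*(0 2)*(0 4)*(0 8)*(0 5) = (0 7 6 1 3 2 4 8 5)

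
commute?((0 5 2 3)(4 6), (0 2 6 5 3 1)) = no:(0 5 2 3)(4 6) * (0 2 6 5 3 1) = (0 3 2 1)(4 5 6), (0 2 6 5 3 1) * (0 5 2 3)(4 6) = (0 3 1 5)(2 4 6)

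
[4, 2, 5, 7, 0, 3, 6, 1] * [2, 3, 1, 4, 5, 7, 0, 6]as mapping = [0→5, 1→1, 2→7, 3→6, 4→2, 5→4, 6→0, 7→3]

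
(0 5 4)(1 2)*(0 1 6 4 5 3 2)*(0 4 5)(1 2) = (0 3 1 4 2 6 5)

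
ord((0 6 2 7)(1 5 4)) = 12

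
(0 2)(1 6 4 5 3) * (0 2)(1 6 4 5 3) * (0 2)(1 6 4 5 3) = (0 2)(1 5 6 3 4)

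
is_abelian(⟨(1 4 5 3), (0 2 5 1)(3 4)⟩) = no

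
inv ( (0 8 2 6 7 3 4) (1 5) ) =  (0 4 3 7 6 2 8) (1 5) 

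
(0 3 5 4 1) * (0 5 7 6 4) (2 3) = (0 2 3 7 6 4 1 5) 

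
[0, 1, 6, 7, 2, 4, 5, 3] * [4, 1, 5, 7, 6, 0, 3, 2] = [4, 1, 3, 2, 5, 6, 0, 7] 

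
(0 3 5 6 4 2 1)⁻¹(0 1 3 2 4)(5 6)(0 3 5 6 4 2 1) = (0 5 1 2 3)(4 6)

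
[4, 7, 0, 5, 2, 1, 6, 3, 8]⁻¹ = [2, 5, 4, 7, 0, 3, 6, 1, 8]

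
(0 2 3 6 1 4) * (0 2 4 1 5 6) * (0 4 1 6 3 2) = (0 1 6 5 3 4)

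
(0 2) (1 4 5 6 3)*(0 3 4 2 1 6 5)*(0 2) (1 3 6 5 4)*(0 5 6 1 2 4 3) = (1 5 3 6 2) 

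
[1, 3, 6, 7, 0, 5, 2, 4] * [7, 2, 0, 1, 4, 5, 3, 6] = [2, 1, 3, 6, 7, 5, 0, 4]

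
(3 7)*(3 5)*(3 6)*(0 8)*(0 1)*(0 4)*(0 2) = (0 8 1 4 2)(3 7 5 6)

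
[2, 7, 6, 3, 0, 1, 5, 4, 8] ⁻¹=[4, 5, 0, 3, 7, 6, 2, 1, 8] 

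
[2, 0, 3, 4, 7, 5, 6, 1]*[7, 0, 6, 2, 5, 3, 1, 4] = [6, 7, 2, 5, 4, 3, 1, 0]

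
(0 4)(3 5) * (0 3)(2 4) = (0 2 4 3 5)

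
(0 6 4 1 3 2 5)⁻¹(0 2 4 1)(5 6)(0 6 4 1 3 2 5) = (0 4)(1 3 6 5)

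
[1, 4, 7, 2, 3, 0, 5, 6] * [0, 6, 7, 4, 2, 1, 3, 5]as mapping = [0→6, 1→2, 2→5, 3→7, 4→4, 5→0, 6→1, 7→3]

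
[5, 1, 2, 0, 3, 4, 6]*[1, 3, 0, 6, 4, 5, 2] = [5, 3, 0, 1, 6, 4, 2]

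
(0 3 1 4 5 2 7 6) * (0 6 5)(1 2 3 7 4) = (0 7 5 3 2 4)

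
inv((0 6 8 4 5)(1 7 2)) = (0 5 4 8 6)(1 2 7)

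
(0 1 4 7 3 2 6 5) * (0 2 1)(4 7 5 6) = (1 7 3)(2 4 5)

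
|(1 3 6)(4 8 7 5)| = 12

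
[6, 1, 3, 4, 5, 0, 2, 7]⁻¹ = [5, 1, 6, 2, 3, 4, 0, 7]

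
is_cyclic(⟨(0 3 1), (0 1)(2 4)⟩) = no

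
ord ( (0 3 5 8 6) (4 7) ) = 10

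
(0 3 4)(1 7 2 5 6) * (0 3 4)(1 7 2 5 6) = (0 4 3)(1 2 6 7 5)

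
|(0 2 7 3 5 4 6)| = 7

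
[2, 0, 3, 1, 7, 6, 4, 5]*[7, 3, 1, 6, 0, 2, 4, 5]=[1, 7, 6, 3, 5, 4, 0, 2]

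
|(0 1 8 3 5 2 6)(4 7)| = 14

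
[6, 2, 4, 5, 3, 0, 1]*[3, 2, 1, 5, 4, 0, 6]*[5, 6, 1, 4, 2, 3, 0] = [0, 6, 2, 5, 3, 4, 1]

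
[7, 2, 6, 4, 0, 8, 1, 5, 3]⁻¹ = [4, 6, 1, 8, 3, 7, 2, 0, 5]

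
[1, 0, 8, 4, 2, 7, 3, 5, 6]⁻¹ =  [1, 0, 4, 6, 3, 7, 8, 5, 2]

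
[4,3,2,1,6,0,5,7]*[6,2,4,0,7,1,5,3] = [7,0,4,2,5,6,1,3]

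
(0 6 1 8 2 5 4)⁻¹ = (0 4 5 2 8 1 6)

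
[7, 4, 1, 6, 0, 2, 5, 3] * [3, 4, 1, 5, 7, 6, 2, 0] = [0, 7, 4, 2, 3, 1, 6, 5]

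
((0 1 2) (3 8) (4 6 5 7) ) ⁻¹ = (0 2 1) (3 8) (4 7 5 6) 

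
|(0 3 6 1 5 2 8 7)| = 8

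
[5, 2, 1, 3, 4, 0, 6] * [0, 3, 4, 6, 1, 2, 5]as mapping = [0→2, 1→4, 2→3, 3→6, 4→1, 5→0, 6→5]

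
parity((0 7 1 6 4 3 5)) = even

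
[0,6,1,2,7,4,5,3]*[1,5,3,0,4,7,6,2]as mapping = [0→1,1→6,2→5,3→3,4→2,5→4,6→7,7→0]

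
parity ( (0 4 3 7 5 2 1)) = even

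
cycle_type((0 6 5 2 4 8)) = 6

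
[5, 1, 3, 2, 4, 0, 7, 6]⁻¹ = [5, 1, 3, 2, 4, 0, 7, 6]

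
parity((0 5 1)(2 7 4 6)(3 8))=even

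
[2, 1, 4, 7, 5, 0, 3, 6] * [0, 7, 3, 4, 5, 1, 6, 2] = [3, 7, 5, 2, 1, 0, 4, 6]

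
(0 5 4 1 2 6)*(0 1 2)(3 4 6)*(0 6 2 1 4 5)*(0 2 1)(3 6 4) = (0 2 6 3 5 1 4)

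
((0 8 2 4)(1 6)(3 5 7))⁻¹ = (0 4 2 8)(1 6)(3 7 5)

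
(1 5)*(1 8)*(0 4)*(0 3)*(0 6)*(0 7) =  (0 4 3 6 7)(1 5 8)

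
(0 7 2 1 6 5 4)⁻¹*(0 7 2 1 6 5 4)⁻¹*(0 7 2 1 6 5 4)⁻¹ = (0 6 7 5 2 4 1)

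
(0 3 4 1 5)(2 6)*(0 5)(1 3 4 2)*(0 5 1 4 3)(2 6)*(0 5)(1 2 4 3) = (0 1)(2 4 5)(3 6)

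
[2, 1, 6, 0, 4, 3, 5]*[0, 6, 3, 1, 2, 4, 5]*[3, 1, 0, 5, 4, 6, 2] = [5, 2, 6, 3, 0, 1, 4]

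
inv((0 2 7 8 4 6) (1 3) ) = (0 6 4 8 7 2) (1 3) 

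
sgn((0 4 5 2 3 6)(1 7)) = 1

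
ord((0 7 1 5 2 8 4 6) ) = 8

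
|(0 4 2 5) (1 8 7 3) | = 4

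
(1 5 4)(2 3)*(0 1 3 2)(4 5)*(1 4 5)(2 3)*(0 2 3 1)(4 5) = (0 5)(1 4 3 2)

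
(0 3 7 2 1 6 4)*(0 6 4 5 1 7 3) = (1 4 6 5)(2 7)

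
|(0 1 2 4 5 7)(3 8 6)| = 6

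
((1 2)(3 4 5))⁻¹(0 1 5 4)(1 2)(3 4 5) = (0 2 3 5)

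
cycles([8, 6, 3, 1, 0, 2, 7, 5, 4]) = (0 8 4)(1 6 7 5 2 3)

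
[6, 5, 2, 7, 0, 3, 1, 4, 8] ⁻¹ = [4, 6, 2, 5, 7, 1, 0, 3, 8] 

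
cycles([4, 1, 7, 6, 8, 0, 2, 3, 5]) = (0 4 8 5)(2 7 3 6)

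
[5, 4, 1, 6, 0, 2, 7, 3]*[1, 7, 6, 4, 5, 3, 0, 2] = [3, 5, 7, 0, 1, 6, 2, 4]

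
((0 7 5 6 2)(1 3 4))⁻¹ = (0 2 6 5 7)(1 4 3)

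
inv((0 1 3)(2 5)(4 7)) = (0 3 1)(2 5)(4 7)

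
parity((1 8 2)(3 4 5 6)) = odd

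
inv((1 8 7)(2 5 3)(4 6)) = (1 7 8)(2 3 5)(4 6)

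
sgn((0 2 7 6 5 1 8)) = 1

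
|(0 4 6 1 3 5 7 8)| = 8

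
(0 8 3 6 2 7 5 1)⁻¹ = (0 1 5 7 2 6 3 8)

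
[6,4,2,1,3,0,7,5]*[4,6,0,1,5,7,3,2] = [3,5,0,6,1,4,2,7]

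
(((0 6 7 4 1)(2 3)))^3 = (0 4 6 1 7)(2 3)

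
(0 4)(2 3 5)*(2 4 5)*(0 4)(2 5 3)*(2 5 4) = (0 3 4 2 5)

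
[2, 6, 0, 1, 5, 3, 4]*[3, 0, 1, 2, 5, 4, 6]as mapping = [0→1, 1→6, 2→3, 3→0, 4→4, 5→2, 6→5]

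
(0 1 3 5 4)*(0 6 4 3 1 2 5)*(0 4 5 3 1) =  (0 2 3 4 6 5 1)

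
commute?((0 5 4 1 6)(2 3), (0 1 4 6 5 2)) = no:(0 5 4 1 6)(2 3) * (0 1 4 6 5 2) = (0 2 3)(1 5 6), (0 1 4 6 5 2) * (0 5 4 1 6)(2 3) = (0 6 4)(2 5 3)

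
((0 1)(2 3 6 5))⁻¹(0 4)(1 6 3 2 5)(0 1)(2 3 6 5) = (0 5 6 3 2)(1 4)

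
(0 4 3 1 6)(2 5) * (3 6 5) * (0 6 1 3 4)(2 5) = (1 2 4)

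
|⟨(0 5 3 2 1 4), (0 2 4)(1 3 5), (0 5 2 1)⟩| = 720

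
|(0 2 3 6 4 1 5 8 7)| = 9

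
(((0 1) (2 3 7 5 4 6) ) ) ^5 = (0 1) (2 6 4 5 7 3) 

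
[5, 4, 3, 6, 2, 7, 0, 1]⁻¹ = [6, 7, 4, 2, 1, 0, 3, 5]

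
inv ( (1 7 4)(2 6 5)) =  (1 4 7)(2 5 6)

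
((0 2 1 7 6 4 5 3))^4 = (0 6)(1 5)(2 4)(3 7)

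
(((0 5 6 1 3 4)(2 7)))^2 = (0 6 3)(1 4 5)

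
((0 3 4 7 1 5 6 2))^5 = (0 5 4 2 1 3 6 7)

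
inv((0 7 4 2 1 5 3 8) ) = (0 8 3 5 1 2 4 7) 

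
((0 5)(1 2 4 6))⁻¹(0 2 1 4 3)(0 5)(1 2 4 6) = (2 6 3 5 4)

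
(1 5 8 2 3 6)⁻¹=(1 6 3 2 8 5)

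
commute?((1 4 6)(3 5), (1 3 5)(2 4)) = no:(1 4 6)(3 5)*(1 3 5)(2 4) = (1 2 4 6 3), (1 3 5)(2 4)*(1 4 6)(3 5) = (1 5 4 2 6)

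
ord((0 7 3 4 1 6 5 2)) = 8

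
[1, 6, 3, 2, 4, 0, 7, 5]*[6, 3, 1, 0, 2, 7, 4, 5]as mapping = [0→3, 1→4, 2→0, 3→1, 4→2, 5→6, 6→5, 7→7]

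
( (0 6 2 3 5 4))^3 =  (0 3)(2 4)(5 6)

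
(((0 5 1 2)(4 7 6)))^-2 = (0 1)(2 5)(4 7 6)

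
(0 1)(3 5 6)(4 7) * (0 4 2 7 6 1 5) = (0 5 1 4 6 3)(2 7)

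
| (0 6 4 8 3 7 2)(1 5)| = 14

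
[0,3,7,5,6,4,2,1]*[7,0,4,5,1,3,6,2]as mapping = [0→7,1→5,2→2,3→3,4→6,5→1,6→4,7→0]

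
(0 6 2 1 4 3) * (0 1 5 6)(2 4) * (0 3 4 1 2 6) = (0 3 2 5)(1 6)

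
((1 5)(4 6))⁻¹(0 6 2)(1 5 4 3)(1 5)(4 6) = (0 4 2)(1 6 3 5)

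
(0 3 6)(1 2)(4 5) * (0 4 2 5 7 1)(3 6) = (0 6 4 7 1 5 2)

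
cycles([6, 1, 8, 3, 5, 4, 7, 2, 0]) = (0 6 7 2 8)(4 5)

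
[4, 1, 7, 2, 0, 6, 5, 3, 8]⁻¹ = [4, 1, 3, 7, 0, 6, 5, 2, 8]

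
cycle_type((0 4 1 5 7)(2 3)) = 2.5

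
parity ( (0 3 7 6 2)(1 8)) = odd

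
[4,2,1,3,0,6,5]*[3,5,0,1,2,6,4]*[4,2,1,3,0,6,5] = [1,4,6,2,3,0,5]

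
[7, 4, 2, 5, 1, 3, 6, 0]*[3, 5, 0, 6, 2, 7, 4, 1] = [1, 2, 0, 7, 5, 6, 4, 3]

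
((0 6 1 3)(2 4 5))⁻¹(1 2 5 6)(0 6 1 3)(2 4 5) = (1 3 4 2)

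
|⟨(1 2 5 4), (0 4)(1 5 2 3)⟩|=720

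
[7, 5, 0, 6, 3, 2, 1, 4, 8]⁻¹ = [2, 6, 5, 4, 7, 1, 3, 0, 8]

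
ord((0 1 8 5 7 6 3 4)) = 8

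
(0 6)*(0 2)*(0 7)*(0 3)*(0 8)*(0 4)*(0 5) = (0 6 2 7 3 8 4 5)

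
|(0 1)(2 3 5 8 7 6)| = 6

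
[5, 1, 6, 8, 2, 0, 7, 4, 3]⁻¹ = [5, 1, 4, 8, 7, 0, 2, 6, 3]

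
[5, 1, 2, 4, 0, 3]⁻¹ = [4, 1, 2, 5, 3, 0]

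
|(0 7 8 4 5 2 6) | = 7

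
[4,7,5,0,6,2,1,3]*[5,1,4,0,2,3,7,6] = [2,6,3,5,7,4,1,0]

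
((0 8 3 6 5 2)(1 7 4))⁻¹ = (0 2 5 6 3 8)(1 4 7)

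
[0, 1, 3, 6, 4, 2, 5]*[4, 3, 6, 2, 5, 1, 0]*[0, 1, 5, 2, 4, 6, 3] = [4, 2, 5, 0, 6, 3, 1]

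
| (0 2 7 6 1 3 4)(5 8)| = 14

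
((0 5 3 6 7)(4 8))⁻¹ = (0 7 6 3 5)(4 8)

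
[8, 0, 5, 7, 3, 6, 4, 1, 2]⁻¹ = [1, 7, 8, 4, 6, 2, 5, 3, 0]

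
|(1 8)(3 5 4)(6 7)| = 6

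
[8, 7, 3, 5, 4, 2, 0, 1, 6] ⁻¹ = [6, 7, 5, 2, 4, 3, 8, 1, 0] 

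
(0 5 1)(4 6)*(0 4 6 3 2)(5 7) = (0 7 5 1 4 3 2)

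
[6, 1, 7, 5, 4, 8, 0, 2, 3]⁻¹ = [6, 1, 7, 8, 4, 3, 0, 2, 5]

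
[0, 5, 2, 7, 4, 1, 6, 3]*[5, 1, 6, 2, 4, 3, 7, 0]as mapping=[0→5, 1→3, 2→6, 3→0, 4→4, 5→1, 6→7, 7→2]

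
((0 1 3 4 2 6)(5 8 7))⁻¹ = (0 6 2 4 3 1)(5 7 8)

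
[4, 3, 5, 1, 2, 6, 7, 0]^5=[7, 3, 4, 1, 0, 2, 5, 6]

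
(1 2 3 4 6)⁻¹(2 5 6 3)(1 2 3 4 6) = (1 4 3 5)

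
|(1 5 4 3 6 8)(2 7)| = 6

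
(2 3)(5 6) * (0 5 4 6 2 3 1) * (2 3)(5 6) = (0 6 4 5 3 2 1)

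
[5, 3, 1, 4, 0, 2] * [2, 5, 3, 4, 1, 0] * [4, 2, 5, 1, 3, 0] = [4, 3, 0, 2, 5, 1]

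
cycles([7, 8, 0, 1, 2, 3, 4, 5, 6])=(0 7 5 3 1 8 6 4 2) 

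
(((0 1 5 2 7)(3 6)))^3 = (0 2 1 7 5)(3 6)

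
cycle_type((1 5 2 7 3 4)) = 6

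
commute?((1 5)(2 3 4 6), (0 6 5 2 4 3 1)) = no:(1 5)(2 3 4 6)*(0 6 5 2 4 3 1) = (0 6 4 5)(1 2), (0 6 5 2 4 3 1)*(1 5)(2 3 4 6) = (0 2 6 1)(3 5)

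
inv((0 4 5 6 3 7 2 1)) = (0 1 2 7 3 6 5 4)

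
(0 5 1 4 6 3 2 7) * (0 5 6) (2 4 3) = (0 6 2 7 5 1 3 4) 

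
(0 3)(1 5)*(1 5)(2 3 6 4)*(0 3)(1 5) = (0 6 4 2)(1 5)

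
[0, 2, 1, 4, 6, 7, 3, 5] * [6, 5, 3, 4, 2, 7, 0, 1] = [6, 3, 5, 2, 0, 1, 4, 7]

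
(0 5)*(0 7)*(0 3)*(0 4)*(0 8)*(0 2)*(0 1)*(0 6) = (0 5 7 3 4 8 2 1 6)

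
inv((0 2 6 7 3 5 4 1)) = (0 1 4 5 3 7 6 2)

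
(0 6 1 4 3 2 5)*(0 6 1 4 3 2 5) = (0 1 3 5 6 4 2)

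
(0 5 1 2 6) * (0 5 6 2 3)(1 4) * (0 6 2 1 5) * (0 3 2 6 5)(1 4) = (0 6 3 5 1 2 4)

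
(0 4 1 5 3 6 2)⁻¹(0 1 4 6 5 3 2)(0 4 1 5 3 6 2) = (0 4 5 1 2 3 6)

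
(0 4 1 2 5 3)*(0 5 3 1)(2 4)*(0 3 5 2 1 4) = (0 1)(2 5 4 3)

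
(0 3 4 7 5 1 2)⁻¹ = (0 2 1 5 7 4 3)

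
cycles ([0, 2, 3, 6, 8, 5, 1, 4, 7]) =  (1 2 3 6)(4 8 7)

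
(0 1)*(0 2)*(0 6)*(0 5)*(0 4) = (0 1 2 6 5 4)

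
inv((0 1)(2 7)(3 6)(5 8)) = (0 1)(2 7)(3 6)(5 8)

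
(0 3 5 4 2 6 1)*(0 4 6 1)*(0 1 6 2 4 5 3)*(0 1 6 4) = (0 1 5 2 4)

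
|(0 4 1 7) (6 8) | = 4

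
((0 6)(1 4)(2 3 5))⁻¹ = (0 6)(1 4)(2 5 3)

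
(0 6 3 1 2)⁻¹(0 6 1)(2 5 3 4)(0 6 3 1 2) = (0 5 1 4)(2 6 3)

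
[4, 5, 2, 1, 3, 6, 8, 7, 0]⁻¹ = [8, 3, 2, 4, 0, 1, 5, 7, 6]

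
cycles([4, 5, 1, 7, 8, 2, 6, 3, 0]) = (0 4 8)(1 5 2)(3 7)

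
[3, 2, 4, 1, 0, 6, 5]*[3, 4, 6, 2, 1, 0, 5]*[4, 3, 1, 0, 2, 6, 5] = [1, 5, 3, 2, 0, 6, 4]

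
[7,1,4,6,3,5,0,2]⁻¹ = [6,1,7,4,2,5,3,0]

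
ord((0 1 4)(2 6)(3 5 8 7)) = 12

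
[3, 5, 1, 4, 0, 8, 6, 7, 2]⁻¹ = [4, 2, 8, 0, 3, 1, 6, 7, 5]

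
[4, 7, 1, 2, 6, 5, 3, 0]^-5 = [6, 0, 7, 1, 3, 5, 2, 4]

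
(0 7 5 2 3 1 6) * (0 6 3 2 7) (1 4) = (1 3 4) (5 7) 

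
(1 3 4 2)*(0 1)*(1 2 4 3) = (0 2)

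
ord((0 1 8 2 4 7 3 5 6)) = 9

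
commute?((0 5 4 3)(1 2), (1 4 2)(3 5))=no:(0 5 4 3)(1 2)*(1 4 2)(3 5)=(0 3)(2 4 5), (1 4 2)(3 5)*(0 5 4 3)(1 2)=(0 5)(1 3 4)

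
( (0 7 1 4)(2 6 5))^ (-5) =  (0 4 1 7)(2 6 5)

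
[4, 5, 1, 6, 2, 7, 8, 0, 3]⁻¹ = [7, 2, 4, 8, 0, 1, 3, 5, 6]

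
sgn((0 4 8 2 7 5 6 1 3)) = 1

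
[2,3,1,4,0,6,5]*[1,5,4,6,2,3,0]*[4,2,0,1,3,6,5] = [3,5,6,0,2,4,1]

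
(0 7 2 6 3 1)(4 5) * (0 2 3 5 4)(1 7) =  (0 1 2 6 5)(3 7)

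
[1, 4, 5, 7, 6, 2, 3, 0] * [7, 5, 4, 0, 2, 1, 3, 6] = [5, 2, 1, 6, 3, 4, 0, 7]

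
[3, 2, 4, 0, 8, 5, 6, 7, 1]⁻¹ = [3, 8, 1, 0, 2, 5, 6, 7, 4]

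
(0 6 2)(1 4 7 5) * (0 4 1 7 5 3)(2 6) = (0 2 4 5 7 3)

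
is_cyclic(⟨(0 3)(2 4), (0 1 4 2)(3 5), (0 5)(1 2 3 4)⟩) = no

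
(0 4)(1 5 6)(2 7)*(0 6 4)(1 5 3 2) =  (1 3 2 7)(4 6 5)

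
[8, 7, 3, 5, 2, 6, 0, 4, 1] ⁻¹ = [6, 8, 4, 2, 7, 3, 5, 1, 0] 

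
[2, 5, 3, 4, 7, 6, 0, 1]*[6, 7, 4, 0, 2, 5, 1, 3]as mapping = [0→4, 1→5, 2→0, 3→2, 4→3, 5→1, 6→6, 7→7]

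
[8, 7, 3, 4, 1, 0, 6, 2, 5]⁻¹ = [5, 4, 7, 2, 3, 8, 6, 1, 0]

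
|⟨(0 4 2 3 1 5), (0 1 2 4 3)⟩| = 720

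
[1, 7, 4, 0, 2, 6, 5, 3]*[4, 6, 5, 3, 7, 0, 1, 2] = [6, 2, 7, 4, 5, 1, 0, 3]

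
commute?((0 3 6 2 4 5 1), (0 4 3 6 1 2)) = no:(0 3 6 2 4 5 1)*(0 4 3 6 1 2) = (0 6)(1 4 5 2 3), (0 4 3 6 1 2)*(0 3 6 2 4 5 1) = (0 5 1 4 6)(2 3)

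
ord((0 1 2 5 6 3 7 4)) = 8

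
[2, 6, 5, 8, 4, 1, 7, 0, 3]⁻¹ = [7, 5, 0, 8, 4, 2, 1, 6, 3]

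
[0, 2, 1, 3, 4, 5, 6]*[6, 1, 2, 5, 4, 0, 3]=[6, 2, 1, 5, 4, 0, 3]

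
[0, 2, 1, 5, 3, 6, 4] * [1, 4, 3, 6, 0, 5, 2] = [1, 3, 4, 5, 6, 2, 0]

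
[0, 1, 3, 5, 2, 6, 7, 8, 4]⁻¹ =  [0, 1, 4, 2, 8, 3, 5, 6, 7]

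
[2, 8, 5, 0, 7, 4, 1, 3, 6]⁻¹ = [3, 6, 0, 7, 5, 2, 8, 4, 1]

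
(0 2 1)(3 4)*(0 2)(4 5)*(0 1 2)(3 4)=(0 1)(3 5)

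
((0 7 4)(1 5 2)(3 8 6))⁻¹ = (0 4 7)(1 2 5)(3 6 8)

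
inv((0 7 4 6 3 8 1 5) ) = (0 5 1 8 3 6 4 7) 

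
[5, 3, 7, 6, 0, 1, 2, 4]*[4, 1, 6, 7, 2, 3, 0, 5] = [3, 7, 5, 0, 4, 1, 6, 2]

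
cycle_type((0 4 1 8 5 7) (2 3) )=2.6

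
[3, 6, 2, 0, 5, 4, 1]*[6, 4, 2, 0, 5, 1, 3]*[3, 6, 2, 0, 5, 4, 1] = [3, 0, 2, 1, 6, 4, 5]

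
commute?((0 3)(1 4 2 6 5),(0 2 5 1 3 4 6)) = no:(0 3)(1 4 2 6 5) * (0 2 5 1 3 4 6) = (0 4 5 3 2)(1 6),(0 2 5 1 3 4 6) * (0 3)(1 4 2 6 5) = (0 6 3 2 1)(4 5)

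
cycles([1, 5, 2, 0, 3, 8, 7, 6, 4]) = (0 1 5 8 4 3)(6 7)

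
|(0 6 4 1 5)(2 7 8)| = 15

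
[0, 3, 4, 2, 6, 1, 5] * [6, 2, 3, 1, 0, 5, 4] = [6, 1, 0, 3, 4, 2, 5]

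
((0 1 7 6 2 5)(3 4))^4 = (0 2 7)(1 5 6)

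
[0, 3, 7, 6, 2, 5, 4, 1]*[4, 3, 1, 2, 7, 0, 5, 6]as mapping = [0→4, 1→2, 2→6, 3→5, 4→1, 5→0, 6→7, 7→3]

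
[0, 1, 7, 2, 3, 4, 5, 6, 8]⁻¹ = [0, 1, 3, 4, 5, 6, 7, 2, 8]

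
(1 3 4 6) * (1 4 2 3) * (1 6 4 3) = (1 6 3 2)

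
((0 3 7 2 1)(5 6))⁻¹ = (0 1 2 7 3)(5 6)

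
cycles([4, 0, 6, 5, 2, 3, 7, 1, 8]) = (0 4 2 6 7 1)(3 5)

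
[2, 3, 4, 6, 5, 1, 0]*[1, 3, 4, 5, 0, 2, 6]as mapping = [0→4, 1→5, 2→0, 3→6, 4→2, 5→3, 6→1]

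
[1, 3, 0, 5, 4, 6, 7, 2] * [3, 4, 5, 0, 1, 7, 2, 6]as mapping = [0→4, 1→0, 2→3, 3→7, 4→1, 5→2, 6→6, 7→5]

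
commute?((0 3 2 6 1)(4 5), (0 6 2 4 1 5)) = no:(0 3 2 6 1)(4 5) * (0 6 2 4 1 5) = (0 3 4)(1 6 5), (0 6 2 4 1 5) * (0 3 2 6 1)(4 5) = (0 1 4)(2 5 3)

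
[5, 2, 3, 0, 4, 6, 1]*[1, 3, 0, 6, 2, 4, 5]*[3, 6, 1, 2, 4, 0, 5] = [4, 3, 5, 6, 1, 0, 2]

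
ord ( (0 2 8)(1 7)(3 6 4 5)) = 12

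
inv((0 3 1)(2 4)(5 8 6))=(0 1 3)(2 4)(5 6 8)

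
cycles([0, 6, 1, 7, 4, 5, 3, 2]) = (1 6 3 7 2)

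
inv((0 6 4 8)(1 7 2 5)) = (0 8 4 6)(1 5 2 7)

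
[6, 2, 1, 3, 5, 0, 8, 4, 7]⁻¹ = [5, 2, 1, 3, 7, 4, 0, 8, 6]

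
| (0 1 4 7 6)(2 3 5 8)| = 20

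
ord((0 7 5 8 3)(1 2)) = 10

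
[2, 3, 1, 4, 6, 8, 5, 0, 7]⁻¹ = [7, 2, 0, 1, 3, 6, 4, 8, 5]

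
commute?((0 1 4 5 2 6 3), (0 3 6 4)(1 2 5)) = no:(0 1 4 5 2 6 3)*(0 3 6 4)(1 2 5) = (0 2 4 1), (0 3 6 4)(1 2 5)*(0 1 4 5 2 6 3) = (1 6 5 4)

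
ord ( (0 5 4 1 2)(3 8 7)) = 15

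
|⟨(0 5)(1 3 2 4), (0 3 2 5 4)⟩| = 360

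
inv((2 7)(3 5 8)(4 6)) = (2 7)(3 8 5)(4 6)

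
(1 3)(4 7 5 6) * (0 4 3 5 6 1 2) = (0 4 7 6 3 2)(1 5)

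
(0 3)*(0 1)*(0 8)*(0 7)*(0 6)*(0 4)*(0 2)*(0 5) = (0 3 1 8 7 6 4 2 5)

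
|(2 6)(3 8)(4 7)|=2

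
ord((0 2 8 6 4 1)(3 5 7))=6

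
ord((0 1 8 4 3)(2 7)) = 10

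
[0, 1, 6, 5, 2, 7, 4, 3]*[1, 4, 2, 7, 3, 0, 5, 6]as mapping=[0→1, 1→4, 2→5, 3→0, 4→2, 5→6, 6→3, 7→7]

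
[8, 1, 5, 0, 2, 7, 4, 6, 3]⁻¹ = [3, 1, 4, 8, 6, 2, 7, 5, 0]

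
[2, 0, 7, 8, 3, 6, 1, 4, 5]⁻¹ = [1, 6, 0, 4, 7, 8, 5, 2, 3]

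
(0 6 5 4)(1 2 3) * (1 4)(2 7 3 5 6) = (0 2 5 1 7 3 4)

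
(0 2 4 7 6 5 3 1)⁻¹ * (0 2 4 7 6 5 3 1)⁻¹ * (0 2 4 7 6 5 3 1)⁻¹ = (0 5 4 1 6 2 3 7)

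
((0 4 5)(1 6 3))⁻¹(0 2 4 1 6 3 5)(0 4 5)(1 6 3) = (0 4 2 5 6 3 1)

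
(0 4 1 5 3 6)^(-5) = (0 4 1 5 3 6)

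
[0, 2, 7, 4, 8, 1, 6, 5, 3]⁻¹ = [0, 5, 1, 8, 3, 7, 6, 2, 4]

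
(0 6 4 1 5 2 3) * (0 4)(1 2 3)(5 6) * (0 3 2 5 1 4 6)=(0 1)(2 4 5)(3 6)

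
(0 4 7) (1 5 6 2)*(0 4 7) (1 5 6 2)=(0 7 4) (1 6) (2 5) 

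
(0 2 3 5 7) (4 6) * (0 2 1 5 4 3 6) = (0 1 5 7 2 6 3 4) 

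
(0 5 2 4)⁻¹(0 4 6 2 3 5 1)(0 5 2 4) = (0 6 4 3 2 1 5)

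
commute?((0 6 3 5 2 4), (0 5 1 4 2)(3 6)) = no:(0 6 3 5 2 4)*(0 5 1 4 2)(3 6) = (0 3 1 4 5), (0 5 1 4 2)(3 6)*(0 6 3 5 2 4) = (0 2 6 5 1)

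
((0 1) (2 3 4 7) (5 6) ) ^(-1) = (0 1) (2 7 4 3) (5 6) 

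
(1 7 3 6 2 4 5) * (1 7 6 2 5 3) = (1 6 5 7)(2 4 3)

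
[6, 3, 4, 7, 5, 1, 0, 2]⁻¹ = [6, 5, 7, 1, 2, 4, 0, 3]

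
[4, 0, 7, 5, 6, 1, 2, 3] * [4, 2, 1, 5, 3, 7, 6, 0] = [3, 4, 0, 7, 6, 2, 1, 5]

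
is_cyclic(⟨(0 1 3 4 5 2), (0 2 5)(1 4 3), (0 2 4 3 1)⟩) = no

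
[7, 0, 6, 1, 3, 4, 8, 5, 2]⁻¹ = [1, 3, 8, 4, 5, 7, 2, 0, 6]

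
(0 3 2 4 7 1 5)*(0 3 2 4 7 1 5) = (0 2 7 5 3 4 1)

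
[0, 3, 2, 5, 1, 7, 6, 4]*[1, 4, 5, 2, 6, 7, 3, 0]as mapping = [0→1, 1→2, 2→5, 3→7, 4→4, 5→0, 6→3, 7→6]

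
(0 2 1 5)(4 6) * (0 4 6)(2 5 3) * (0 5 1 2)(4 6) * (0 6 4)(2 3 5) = (0 1 5 4 2 3 6)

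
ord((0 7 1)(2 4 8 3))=12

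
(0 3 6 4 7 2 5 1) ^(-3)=(0 2 6 1 7 3 5 4) 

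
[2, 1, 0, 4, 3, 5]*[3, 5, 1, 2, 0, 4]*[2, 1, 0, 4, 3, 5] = [1, 5, 4, 2, 0, 3]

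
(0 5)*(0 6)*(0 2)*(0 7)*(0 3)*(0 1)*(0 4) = (0 5 6 2 7 3 1 4)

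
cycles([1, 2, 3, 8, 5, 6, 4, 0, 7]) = (0 1 2 3 8 7)(4 5 6)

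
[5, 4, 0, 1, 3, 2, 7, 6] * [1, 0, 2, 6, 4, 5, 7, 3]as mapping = [0→5, 1→4, 2→1, 3→0, 4→6, 5→2, 6→3, 7→7]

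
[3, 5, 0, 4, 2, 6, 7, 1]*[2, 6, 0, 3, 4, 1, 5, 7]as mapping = [0→3, 1→1, 2→2, 3→4, 4→0, 5→5, 6→7, 7→6]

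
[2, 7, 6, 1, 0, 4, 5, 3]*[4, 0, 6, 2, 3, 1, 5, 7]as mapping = [0→6, 1→7, 2→5, 3→0, 4→4, 5→3, 6→1, 7→2]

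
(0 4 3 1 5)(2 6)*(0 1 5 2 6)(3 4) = (0 3 5 1 2)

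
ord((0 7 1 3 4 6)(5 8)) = 6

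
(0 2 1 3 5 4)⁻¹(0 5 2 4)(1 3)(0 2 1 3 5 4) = (0 2 4 1)(3 5)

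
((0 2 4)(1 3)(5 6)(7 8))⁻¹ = (0 4 2)(1 3)(5 6)(7 8)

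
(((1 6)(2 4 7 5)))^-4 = ()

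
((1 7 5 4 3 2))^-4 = (1 5 3)(2 7 4)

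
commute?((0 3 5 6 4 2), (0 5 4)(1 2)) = no:(0 3 5 6 4 2)*(0 5 4)(1 2) = (0 3 4 1 2 5 6), (0 5 4)(1 2)*(0 3 5 6 4 2) = (0 6 4 3 5 2 1)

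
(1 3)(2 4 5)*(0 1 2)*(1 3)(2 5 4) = (0 3 5)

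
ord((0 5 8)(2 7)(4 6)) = 6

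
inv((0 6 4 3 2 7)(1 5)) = (0 7 2 3 4 6)(1 5)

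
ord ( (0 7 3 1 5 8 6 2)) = 8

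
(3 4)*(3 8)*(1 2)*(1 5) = (1 2 5)(3 4 8)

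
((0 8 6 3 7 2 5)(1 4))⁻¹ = (0 5 2 7 3 6 8)(1 4)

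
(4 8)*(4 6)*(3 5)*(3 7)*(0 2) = (0 2)(3 5 7)(4 8 6)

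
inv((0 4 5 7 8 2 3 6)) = (0 6 3 2 8 7 5 4)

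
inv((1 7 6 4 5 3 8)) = (1 8 3 5 4 6 7)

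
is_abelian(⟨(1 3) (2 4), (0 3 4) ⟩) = no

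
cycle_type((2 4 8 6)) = 4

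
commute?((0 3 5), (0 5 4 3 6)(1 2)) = no:(0 3 5)*(0 5 4 3 6)(1 2) = (0 6)(1 2)(3 4), (0 5 4 3 6)(1 2)*(0 3 5) = (1 2)(3 6)(4 5)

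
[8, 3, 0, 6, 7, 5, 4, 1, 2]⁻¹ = [2, 7, 8, 1, 6, 5, 3, 4, 0]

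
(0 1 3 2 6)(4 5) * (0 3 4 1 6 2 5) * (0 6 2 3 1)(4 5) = (0 2 3 4 6 1 5)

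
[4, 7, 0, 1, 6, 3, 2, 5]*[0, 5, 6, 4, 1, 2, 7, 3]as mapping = [0→1, 1→3, 2→0, 3→5, 4→7, 5→4, 6→6, 7→2]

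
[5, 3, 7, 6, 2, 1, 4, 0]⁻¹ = [7, 5, 4, 1, 6, 0, 3, 2]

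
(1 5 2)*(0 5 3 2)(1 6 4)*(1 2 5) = (0 1 3 5)(2 6 4)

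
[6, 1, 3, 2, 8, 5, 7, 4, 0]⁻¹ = [8, 1, 3, 2, 7, 5, 0, 6, 4]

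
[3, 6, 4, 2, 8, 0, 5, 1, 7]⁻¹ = [5, 7, 3, 0, 2, 6, 1, 8, 4]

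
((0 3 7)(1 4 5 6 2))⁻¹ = (0 7 3)(1 2 6 5 4)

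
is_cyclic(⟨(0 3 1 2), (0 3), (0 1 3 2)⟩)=no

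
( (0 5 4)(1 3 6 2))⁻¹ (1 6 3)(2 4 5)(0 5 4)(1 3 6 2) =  (0 4 1)(2 6 3)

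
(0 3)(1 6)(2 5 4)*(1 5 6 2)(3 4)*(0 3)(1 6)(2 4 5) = (0 5)(1 4 6 2)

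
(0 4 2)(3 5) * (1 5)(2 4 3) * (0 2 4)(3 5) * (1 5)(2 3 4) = (0 1 4)(2 3 5)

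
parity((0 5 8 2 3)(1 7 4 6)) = odd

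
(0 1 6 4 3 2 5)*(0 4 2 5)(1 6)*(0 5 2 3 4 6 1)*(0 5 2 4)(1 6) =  (0 6 3 4)(1 5)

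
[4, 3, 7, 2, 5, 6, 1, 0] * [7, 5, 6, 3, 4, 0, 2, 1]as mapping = [0→4, 1→3, 2→1, 3→6, 4→0, 5→2, 6→5, 7→7]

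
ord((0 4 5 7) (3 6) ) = 4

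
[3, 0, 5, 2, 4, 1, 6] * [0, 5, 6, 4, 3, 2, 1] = [4, 0, 2, 6, 3, 5, 1]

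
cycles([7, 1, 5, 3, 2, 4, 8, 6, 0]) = (0 7 6 8)(2 5 4)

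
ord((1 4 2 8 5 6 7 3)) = 8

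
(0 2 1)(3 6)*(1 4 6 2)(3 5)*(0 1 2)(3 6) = (0 2 4 3)(5 6)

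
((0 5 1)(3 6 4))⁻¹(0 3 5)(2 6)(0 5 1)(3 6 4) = (1 5 6)(2 4)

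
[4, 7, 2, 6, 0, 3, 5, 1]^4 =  [0, 1, 2, 6, 4, 3, 5, 7]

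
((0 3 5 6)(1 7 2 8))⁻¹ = (0 6 5 3)(1 8 2 7)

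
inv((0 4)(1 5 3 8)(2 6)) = (0 4)(1 8 3 5)(2 6)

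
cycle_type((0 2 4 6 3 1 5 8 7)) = 9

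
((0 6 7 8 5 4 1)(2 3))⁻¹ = (0 1 4 5 8 7 6)(2 3)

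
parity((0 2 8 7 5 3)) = odd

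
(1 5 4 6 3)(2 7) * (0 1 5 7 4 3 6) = (0 1 7 2 4)(3 5)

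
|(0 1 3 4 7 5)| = 6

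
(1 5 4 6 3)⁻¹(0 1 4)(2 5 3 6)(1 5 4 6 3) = (0 5 6)(1 3 2 4)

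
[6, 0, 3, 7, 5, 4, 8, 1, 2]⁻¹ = [1, 7, 8, 2, 5, 4, 0, 3, 6]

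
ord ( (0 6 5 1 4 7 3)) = 7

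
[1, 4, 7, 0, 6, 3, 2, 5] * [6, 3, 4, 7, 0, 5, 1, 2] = [3, 0, 2, 6, 1, 7, 4, 5]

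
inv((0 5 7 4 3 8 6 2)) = (0 2 6 8 3 4 7 5)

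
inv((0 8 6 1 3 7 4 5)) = (0 5 4 7 3 1 6 8)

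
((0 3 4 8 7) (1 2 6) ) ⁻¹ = (0 7 8 4 3) (1 6 2) 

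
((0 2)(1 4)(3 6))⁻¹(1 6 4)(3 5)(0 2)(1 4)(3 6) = (1 4 3)(5 6)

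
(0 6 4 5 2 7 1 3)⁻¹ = (0 3 1 7 2 5 4 6)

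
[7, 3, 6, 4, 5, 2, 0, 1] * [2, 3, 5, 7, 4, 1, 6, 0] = [0, 7, 6, 4, 1, 5, 2, 3]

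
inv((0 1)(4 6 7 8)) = (0 1)(4 8 7 6)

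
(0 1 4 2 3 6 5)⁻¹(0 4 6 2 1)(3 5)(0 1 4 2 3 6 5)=(0 6)(1 2 5 3 4)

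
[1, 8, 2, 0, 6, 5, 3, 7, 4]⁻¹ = [3, 0, 2, 6, 8, 5, 4, 7, 1]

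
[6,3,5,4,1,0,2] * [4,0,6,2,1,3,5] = [5,2,3,1,0,4,6]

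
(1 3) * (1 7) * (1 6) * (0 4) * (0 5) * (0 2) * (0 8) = (0 4 5 2 8)(1 3 7 6)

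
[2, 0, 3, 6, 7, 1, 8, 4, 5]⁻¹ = [1, 5, 0, 2, 7, 8, 3, 4, 6]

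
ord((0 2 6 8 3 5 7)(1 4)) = 14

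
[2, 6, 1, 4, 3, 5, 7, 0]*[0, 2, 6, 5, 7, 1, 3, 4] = [6, 3, 2, 7, 5, 1, 4, 0]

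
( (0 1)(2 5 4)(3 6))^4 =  (2 5 4)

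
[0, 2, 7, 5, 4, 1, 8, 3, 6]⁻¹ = [0, 5, 1, 7, 4, 3, 8, 2, 6]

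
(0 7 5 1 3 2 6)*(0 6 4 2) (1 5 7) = (0 1 3) (2 4) 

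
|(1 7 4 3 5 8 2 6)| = 8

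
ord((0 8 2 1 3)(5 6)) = 10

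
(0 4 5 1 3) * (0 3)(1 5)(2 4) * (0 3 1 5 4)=(0 2)(1 3)(4 5)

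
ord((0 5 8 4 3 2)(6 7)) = 6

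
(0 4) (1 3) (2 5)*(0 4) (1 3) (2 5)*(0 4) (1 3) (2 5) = (0 4) (1 3) (2 5) 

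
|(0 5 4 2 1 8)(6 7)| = 6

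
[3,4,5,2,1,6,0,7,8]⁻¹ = [6,4,3,0,1,2,5,7,8]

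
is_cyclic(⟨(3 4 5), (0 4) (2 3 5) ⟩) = no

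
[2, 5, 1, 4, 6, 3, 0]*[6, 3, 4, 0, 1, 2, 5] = [4, 2, 3, 1, 5, 0, 6]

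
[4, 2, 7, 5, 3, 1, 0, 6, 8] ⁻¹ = [6, 5, 1, 4, 0, 3, 7, 2, 8] 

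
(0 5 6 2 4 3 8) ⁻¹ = (0 8 3 4 2 6 5) 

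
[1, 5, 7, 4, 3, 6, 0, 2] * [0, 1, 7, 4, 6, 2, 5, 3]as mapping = [0→1, 1→2, 2→3, 3→6, 4→4, 5→5, 6→0, 7→7]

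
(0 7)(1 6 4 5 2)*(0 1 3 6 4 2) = (0 7 1 4 5)(2 3 6)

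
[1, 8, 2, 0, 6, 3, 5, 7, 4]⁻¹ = [3, 0, 2, 5, 8, 6, 4, 7, 1]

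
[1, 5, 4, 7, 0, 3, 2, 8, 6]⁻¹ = [4, 0, 6, 5, 2, 1, 8, 3, 7]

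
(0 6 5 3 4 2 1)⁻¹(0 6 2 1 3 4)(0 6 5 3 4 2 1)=(0 4 2 6 5 1)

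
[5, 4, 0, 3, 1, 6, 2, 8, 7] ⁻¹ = [2, 4, 6, 3, 1, 0, 5, 8, 7] 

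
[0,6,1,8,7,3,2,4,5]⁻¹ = [0,2,6,5,7,8,1,4,3]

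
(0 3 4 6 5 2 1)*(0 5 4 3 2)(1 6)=(0 2 6 4 1 5)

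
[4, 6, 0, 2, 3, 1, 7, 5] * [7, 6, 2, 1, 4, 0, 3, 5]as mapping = [0→4, 1→3, 2→7, 3→2, 4→1, 5→6, 6→5, 7→0]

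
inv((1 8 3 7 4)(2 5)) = (1 4 7 3 8)(2 5)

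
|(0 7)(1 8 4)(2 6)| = 6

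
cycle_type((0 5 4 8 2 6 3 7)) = 8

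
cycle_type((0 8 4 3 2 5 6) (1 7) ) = 2.7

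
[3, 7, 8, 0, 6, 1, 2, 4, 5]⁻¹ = [3, 5, 6, 0, 7, 8, 4, 1, 2]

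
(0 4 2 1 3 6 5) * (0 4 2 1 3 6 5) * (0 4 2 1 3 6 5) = (0 1 5 2 6 4 3)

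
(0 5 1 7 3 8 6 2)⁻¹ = (0 2 6 8 3 7 1 5)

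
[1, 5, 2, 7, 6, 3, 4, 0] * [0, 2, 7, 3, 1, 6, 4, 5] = [2, 6, 7, 5, 4, 3, 1, 0]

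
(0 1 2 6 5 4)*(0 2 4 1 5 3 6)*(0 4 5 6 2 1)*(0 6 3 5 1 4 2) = (0 3)(5 6)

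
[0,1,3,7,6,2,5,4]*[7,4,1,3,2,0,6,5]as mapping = [0→7,1→4,2→3,3→5,4→6,5→1,6→0,7→2]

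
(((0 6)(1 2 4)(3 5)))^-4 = (1 4 2)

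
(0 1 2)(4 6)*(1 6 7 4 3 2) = (0 6 3 2)(4 7)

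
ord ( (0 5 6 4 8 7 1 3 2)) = 9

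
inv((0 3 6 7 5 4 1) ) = (0 1 4 5 7 6 3) 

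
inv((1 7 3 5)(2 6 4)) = (1 5 3 7)(2 4 6)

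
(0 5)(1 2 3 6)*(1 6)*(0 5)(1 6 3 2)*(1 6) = (1 6 3)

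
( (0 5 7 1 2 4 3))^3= (0 1 3 7 4 5 2)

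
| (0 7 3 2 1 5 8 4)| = 8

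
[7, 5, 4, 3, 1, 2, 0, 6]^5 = [6, 5, 4, 3, 1, 2, 7, 0]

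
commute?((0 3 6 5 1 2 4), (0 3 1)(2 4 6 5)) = no:(0 3 6 5 1 2 4)*(0 3 1)(2 4 6 5) = (0 1 4 3 5)(2 6), (0 3 1)(2 4 6 5)*(0 3 6 5 1 2 4) = (0 6 1 3 2)(4 5)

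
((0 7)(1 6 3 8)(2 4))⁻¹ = (0 7)(1 8 3 6)(2 4)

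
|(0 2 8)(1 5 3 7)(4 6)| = 12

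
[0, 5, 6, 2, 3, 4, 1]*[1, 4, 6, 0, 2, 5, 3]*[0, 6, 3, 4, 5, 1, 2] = [6, 1, 4, 2, 0, 3, 5]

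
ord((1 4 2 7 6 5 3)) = 7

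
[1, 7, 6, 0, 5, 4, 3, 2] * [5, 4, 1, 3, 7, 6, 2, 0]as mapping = [0→4, 1→0, 2→2, 3→5, 4→6, 5→7, 6→3, 7→1]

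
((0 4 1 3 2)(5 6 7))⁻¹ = (0 2 3 1 4)(5 7 6)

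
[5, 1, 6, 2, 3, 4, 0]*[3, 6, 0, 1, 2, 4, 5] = [4, 6, 5, 0, 1, 2, 3]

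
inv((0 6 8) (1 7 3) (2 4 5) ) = (0 8 6) (1 3 7) (2 5 4) 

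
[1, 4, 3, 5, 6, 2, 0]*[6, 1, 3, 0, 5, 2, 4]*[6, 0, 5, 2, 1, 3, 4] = [0, 3, 6, 5, 1, 2, 4]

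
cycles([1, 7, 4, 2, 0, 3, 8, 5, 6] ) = (0 1 7 5 3 2 4)(6 8)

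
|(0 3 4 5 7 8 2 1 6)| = 9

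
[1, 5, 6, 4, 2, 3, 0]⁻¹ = [6, 0, 4, 5, 3, 1, 2]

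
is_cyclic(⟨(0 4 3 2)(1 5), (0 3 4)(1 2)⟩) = no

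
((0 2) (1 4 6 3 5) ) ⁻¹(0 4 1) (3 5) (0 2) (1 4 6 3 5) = (1 5) (2 6 4) 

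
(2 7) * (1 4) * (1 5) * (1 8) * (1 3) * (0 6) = (0 6)(1 4 5 8 3)(2 7)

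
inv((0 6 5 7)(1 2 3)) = (0 7 5 6)(1 3 2)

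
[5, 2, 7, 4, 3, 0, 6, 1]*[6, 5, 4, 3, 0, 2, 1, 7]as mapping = [0→2, 1→4, 2→7, 3→0, 4→3, 5→6, 6→1, 7→5]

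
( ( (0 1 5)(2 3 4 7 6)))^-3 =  (2 4 6 3 7)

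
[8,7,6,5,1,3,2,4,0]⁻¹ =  [8,4,6,5,7,3,2,1,0]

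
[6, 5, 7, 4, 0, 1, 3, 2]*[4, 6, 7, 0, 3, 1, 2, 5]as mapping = [0→2, 1→1, 2→5, 3→3, 4→4, 5→6, 6→0, 7→7]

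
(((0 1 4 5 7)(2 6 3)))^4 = (0 7 5 4 1)(2 6 3)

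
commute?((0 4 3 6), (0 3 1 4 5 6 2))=no:(0 4 3 6)*(0 3 1 4 5 6 2)=(0 5 6 3 2)(1 4), (0 3 1 4 5 6 2)*(0 4 3 6)=(0 6 2 4 5)(1 3)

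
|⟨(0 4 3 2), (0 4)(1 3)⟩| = 20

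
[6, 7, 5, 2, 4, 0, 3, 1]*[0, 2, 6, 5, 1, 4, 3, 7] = [3, 7, 4, 6, 1, 0, 5, 2]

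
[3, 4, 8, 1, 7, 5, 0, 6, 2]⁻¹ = [6, 3, 8, 0, 1, 5, 7, 4, 2]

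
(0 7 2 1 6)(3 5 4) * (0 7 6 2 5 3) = (0 6 7 5 4)(1 2)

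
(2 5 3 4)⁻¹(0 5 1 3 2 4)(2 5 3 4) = (0 3 1 4 5 2)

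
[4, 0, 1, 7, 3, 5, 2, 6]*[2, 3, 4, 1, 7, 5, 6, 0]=[7, 2, 3, 0, 1, 5, 4, 6]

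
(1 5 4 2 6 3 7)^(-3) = (1 6 5 3 4 7 2)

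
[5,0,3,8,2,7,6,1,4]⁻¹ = [1,7,4,2,8,0,6,5,3]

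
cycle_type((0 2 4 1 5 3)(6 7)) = 2.6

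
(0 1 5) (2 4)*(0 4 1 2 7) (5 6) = (0 2 1 6 5 4 7) 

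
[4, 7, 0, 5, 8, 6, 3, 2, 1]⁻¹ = [2, 8, 7, 6, 0, 3, 5, 1, 4]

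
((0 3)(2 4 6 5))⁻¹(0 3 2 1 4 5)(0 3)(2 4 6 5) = (0 4 1 6 2 3)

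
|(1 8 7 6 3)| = 5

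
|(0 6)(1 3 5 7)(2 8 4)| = 12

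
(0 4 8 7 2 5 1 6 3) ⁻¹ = (0 3 6 1 5 2 7 8 4) 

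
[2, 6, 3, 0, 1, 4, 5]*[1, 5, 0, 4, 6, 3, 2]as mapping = [0→0, 1→2, 2→4, 3→1, 4→5, 5→6, 6→3]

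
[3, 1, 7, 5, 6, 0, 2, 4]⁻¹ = [5, 1, 6, 0, 7, 3, 4, 2]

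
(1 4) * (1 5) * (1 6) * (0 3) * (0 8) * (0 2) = (0 3 8 2)(1 4 5 6)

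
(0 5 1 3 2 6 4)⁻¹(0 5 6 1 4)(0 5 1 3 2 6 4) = (0 5 1 4 3)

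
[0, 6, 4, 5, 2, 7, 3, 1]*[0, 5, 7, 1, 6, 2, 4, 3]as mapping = [0→0, 1→4, 2→6, 3→2, 4→7, 5→3, 6→1, 7→5]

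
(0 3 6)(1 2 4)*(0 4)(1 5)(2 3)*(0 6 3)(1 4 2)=(0 1)(2 6)(4 5)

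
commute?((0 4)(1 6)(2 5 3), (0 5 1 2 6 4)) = no:(0 4)(1 6)(2 5 3)*(0 5 1 2 6 4) = (1 4 5 3 6 2), (0 5 1 2 6 4)*(0 4)(1 6)(2 5 3) = (0 3 2 1 5 6)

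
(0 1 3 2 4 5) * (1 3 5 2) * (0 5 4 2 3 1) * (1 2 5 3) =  (0 2 5 3)(1 4)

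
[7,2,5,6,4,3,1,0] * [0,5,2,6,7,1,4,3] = [3,2,1,4,7,6,5,0]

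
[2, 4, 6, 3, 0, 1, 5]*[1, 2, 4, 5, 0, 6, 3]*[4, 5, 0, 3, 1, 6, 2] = [1, 4, 3, 6, 5, 0, 2]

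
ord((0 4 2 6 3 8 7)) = 7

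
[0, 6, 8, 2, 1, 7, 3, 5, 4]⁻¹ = [0, 4, 3, 6, 8, 7, 1, 5, 2]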